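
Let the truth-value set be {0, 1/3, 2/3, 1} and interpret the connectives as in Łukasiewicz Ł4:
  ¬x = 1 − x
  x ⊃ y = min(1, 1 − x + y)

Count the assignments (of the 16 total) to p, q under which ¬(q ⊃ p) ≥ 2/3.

p = 0, q = 0 ↦ 0  <
p = 0, q = 1/3 ↦ 1/3  <
p = 0, q = 2/3 ↦ 2/3  ≥
p = 0, q = 1 ↦ 1  ≥
p = 1/3, q = 0 ↦ 0  <
p = 1/3, q = 1/3 ↦ 0  <
p = 1/3, q = 2/3 ↦ 1/3  <
p = 1/3, q = 1 ↦ 2/3  ≥
p = 2/3, q = 0 ↦ 0  <
p = 2/3, q = 1/3 ↦ 0  <
p = 2/3, q = 2/3 ↦ 0  <
p = 2/3, q = 1 ↦ 1/3  <
p = 1, q = 0 ↦ 0  <
p = 1, q = 1/3 ↦ 0  <
p = 1, q = 2/3 ↦ 0  <
p = 1, q = 1 ↦ 0  <
So 3 of the 16 assignments meet the threshold.

3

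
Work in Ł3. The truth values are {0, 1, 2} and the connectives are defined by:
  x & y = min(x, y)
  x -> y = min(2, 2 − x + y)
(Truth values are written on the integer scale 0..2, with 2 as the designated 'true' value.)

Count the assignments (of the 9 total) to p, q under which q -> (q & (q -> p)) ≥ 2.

7

p = 0, q = 0 ↦ 2  ≥
p = 0, q = 1 ↦ 2  ≥
p = 0, q = 2 ↦ 0  <
p = 1, q = 0 ↦ 2  ≥
p = 1, q = 1 ↦ 2  ≥
p = 1, q = 2 ↦ 1  <
p = 2, q = 0 ↦ 2  ≥
p = 2, q = 1 ↦ 2  ≥
p = 2, q = 2 ↦ 2  ≥
So 7 of the 9 assignments meet the threshold.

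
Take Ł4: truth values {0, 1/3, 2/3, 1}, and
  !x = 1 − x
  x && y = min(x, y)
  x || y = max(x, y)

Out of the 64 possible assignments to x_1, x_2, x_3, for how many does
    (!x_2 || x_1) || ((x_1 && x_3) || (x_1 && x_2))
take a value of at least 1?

28

value 1: 28 assignments (counts)
value 2/3: 20 assignments
value 1/3: 12 assignments
value 0: 4 assignments
So 28 of the 64 assignments meet the threshold.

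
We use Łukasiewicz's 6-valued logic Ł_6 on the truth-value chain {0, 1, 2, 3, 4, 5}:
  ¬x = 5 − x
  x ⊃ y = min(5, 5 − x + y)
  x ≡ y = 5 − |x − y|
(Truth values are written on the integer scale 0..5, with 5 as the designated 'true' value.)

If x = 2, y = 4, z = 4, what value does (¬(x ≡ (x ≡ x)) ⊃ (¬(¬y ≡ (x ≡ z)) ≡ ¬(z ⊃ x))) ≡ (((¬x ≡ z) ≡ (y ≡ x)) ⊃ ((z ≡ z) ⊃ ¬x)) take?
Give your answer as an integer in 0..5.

x ≡ x = 2 ≡ 2 = 5
x ≡ (x ≡ x) = 2 ≡ 5 = 2
¬(x ≡ (x ≡ x)) = ¬2 = 3
¬y = ¬4 = 1
x ≡ z = 2 ≡ 4 = 3
¬y ≡ (x ≡ z) = 1 ≡ 3 = 3
¬(¬y ≡ (x ≡ z)) = ¬3 = 2
z ⊃ x = 4 ⊃ 2 = 3
¬(z ⊃ x) = ¬3 = 2
¬(¬y ≡ (x ≡ z)) ≡ ¬(z ⊃ x) = 2 ≡ 2 = 5
¬(x ≡ (x ≡ x)) ⊃ (¬(¬y ≡ (x ≡ z)) ≡ ¬(z ⊃ x)) = 3 ⊃ 5 = 5
¬x = ¬2 = 3
¬x ≡ z = 3 ≡ 4 = 4
y ≡ x = 4 ≡ 2 = 3
(¬x ≡ z) ≡ (y ≡ x) = 4 ≡ 3 = 4
z ≡ z = 4 ≡ 4 = 5
¬x = ¬2 = 3
(z ≡ z) ⊃ ¬x = 5 ⊃ 3 = 3
((¬x ≡ z) ≡ (y ≡ x)) ⊃ ((z ≡ z) ⊃ ¬x) = 4 ⊃ 3 = 4
(¬(x ≡ (x ≡ x)) ⊃ (¬(¬y ≡ (x ≡ z)) ≡ ¬(z ⊃ x))) ≡ (((¬x ≡ z) ≡ (y ≡ x)) ⊃ ((z ≡ z) ⊃ ¬x)) = 5 ≡ 4 = 4

4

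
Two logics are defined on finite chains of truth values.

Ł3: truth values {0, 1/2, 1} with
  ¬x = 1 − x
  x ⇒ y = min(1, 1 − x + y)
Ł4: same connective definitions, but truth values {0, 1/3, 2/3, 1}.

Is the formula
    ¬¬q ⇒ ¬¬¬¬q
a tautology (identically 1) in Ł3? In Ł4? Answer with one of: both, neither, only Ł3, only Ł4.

both

In Ł3: every assignment gives 1 — tautology.
In Ł4: every assignment gives 1 — tautology.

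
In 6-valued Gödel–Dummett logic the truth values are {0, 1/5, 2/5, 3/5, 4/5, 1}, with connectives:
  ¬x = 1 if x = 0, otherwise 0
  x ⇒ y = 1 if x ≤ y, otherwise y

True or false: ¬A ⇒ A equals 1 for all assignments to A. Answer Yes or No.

No

Counterexample: take A = 0.
¬A = ¬0 = 1
¬A ⇒ A = 1 ⇒ 0 = 0
This gives 0 ≠ 1.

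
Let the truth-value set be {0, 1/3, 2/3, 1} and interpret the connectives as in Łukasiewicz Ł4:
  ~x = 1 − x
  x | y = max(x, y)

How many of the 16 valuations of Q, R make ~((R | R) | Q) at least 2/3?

4

Q = 0, R = 0 ↦ 1  ≥
Q = 0, R = 1/3 ↦ 2/3  ≥
Q = 0, R = 2/3 ↦ 1/3  <
Q = 0, R = 1 ↦ 0  <
Q = 1/3, R = 0 ↦ 2/3  ≥
Q = 1/3, R = 1/3 ↦ 2/3  ≥
Q = 1/3, R = 2/3 ↦ 1/3  <
Q = 1/3, R = 1 ↦ 0  <
Q = 2/3, R = 0 ↦ 1/3  <
Q = 2/3, R = 1/3 ↦ 1/3  <
Q = 2/3, R = 2/3 ↦ 1/3  <
Q = 2/3, R = 1 ↦ 0  <
Q = 1, R = 0 ↦ 0  <
Q = 1, R = 1/3 ↦ 0  <
Q = 1, R = 2/3 ↦ 0  <
Q = 1, R = 1 ↦ 0  <
So 4 of the 16 assignments meet the threshold.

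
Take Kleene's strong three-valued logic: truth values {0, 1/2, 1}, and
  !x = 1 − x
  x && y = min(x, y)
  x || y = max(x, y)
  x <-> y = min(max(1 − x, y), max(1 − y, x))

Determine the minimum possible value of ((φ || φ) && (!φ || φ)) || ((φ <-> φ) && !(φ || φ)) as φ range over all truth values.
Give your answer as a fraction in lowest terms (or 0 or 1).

1/2

Take φ = 1/2:
φ || φ = 1/2 || 1/2 = 1/2
!φ = !1/2 = 1/2
!φ || φ = 1/2 || 1/2 = 1/2
(φ || φ) && (!φ || φ) = 1/2 && 1/2 = 1/2
φ <-> φ = 1/2 <-> 1/2 = 1/2
φ || φ = 1/2 || 1/2 = 1/2
!(φ || φ) = !1/2 = 1/2
(φ <-> φ) && !(φ || φ) = 1/2 && 1/2 = 1/2
((φ || φ) && (!φ || φ)) || ((φ <-> φ) && !(φ || φ)) = 1/2 || 1/2 = 1/2
No assignment yields a value below 1/2, so this is the minimum.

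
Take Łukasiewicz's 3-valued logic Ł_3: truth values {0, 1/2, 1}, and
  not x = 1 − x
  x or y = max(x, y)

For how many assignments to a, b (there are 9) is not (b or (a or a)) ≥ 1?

a = 0, b = 0 ↦ 1  ≥
a = 0, b = 1/2 ↦ 1/2  <
a = 0, b = 1 ↦ 0  <
a = 1/2, b = 0 ↦ 1/2  <
a = 1/2, b = 1/2 ↦ 1/2  <
a = 1/2, b = 1 ↦ 0  <
a = 1, b = 0 ↦ 0  <
a = 1, b = 1/2 ↦ 0  <
a = 1, b = 1 ↦ 0  <
So 1 of the 9 assignments meets the threshold.

1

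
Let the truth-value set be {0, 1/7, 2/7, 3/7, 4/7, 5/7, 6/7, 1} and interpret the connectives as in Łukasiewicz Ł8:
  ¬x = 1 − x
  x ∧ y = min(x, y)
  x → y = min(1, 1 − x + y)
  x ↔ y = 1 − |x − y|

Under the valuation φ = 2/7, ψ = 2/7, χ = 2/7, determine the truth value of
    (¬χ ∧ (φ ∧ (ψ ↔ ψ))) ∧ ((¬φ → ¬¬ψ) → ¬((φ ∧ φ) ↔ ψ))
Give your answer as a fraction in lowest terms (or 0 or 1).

¬χ = ¬2/7 = 5/7
ψ ↔ ψ = 2/7 ↔ 2/7 = 1
φ ∧ (ψ ↔ ψ) = 2/7 ∧ 1 = 2/7
¬χ ∧ (φ ∧ (ψ ↔ ψ)) = 5/7 ∧ 2/7 = 2/7
¬φ = ¬2/7 = 5/7
¬ψ = ¬2/7 = 5/7
¬¬ψ = ¬5/7 = 2/7
¬φ → ¬¬ψ = 5/7 → 2/7 = 4/7
φ ∧ φ = 2/7 ∧ 2/7 = 2/7
(φ ∧ φ) ↔ ψ = 2/7 ↔ 2/7 = 1
¬((φ ∧ φ) ↔ ψ) = ¬1 = 0
(¬φ → ¬¬ψ) → ¬((φ ∧ φ) ↔ ψ) = 4/7 → 0 = 3/7
(¬χ ∧ (φ ∧ (ψ ↔ ψ))) ∧ ((¬φ → ¬¬ψ) → ¬((φ ∧ φ) ↔ ψ)) = 2/7 ∧ 3/7 = 2/7

2/7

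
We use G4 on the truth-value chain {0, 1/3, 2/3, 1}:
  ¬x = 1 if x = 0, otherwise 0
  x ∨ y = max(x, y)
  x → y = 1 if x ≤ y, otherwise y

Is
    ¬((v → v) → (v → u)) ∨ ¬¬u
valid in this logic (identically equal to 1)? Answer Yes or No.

Counterexample: take u = 0, v = 0.
v → v = 0 → 0 = 1
v → u = 0 → 0 = 1
(v → v) → (v → u) = 1 → 1 = 1
¬((v → v) → (v → u)) = ¬1 = 0
¬u = ¬0 = 1
¬¬u = ¬1 = 0
¬((v → v) → (v → u)) ∨ ¬¬u = 0 ∨ 0 = 0
This gives 0 ≠ 1.

No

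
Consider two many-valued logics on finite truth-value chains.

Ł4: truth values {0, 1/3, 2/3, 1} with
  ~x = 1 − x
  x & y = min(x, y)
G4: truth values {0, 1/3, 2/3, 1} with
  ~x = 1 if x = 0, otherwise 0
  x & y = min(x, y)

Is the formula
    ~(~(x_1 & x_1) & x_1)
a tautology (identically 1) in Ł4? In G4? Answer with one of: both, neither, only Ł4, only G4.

In Ł4: at x_1 = 1/3 the value is 2/3 — not a tautology.
In G4: every assignment gives 1 — tautology.

only G4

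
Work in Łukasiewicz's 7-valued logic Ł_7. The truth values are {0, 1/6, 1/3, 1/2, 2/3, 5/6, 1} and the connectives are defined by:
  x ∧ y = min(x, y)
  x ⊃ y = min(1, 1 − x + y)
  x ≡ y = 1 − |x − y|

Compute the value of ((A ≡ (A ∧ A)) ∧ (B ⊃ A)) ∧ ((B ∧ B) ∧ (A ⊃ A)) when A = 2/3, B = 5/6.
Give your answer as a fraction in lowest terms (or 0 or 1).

A ∧ A = 2/3 ∧ 2/3 = 2/3
A ≡ (A ∧ A) = 2/3 ≡ 2/3 = 1
B ⊃ A = 5/6 ⊃ 2/3 = 5/6
(A ≡ (A ∧ A)) ∧ (B ⊃ A) = 1 ∧ 5/6 = 5/6
B ∧ B = 5/6 ∧ 5/6 = 5/6
A ⊃ A = 2/3 ⊃ 2/3 = 1
(B ∧ B) ∧ (A ⊃ A) = 5/6 ∧ 1 = 5/6
((A ≡ (A ∧ A)) ∧ (B ⊃ A)) ∧ ((B ∧ B) ∧ (A ⊃ A)) = 5/6 ∧ 5/6 = 5/6

5/6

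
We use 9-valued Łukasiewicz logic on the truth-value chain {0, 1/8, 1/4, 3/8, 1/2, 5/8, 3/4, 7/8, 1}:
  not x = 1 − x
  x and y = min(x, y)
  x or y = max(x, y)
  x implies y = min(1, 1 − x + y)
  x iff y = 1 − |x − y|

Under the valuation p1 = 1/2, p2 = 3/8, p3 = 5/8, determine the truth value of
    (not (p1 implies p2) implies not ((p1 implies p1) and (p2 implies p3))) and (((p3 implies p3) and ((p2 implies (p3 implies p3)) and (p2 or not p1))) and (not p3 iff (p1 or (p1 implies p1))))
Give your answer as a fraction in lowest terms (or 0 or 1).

p1 implies p2 = 1/2 implies 3/8 = 7/8
not (p1 implies p2) = not 7/8 = 1/8
p1 implies p1 = 1/2 implies 1/2 = 1
p2 implies p3 = 3/8 implies 5/8 = 1
(p1 implies p1) and (p2 implies p3) = 1 and 1 = 1
not ((p1 implies p1) and (p2 implies p3)) = not 1 = 0
not (p1 implies p2) implies not ((p1 implies p1) and (p2 implies p3)) = 1/8 implies 0 = 7/8
p3 implies p3 = 5/8 implies 5/8 = 1
p3 implies p3 = 5/8 implies 5/8 = 1
p2 implies (p3 implies p3) = 3/8 implies 1 = 1
not p1 = not 1/2 = 1/2
p2 or not p1 = 3/8 or 1/2 = 1/2
(p2 implies (p3 implies p3)) and (p2 or not p1) = 1 and 1/2 = 1/2
(p3 implies p3) and ((p2 implies (p3 implies p3)) and (p2 or not p1)) = 1 and 1/2 = 1/2
not p3 = not 5/8 = 3/8
p1 implies p1 = 1/2 implies 1/2 = 1
p1 or (p1 implies p1) = 1/2 or 1 = 1
not p3 iff (p1 or (p1 implies p1)) = 3/8 iff 1 = 3/8
((p3 implies p3) and ((p2 implies (p3 implies p3)) and (p2 or not p1))) and (not p3 iff (p1 or (p1 implies p1))) = 1/2 and 3/8 = 3/8
(not (p1 implies p2) implies not ((p1 implies p1) and (p2 implies p3))) and (((p3 implies p3) and ((p2 implies (p3 implies p3)) and (p2 or not p1))) and (not p3 iff (p1 or (p1 implies p1)))) = 7/8 and 3/8 = 3/8

3/8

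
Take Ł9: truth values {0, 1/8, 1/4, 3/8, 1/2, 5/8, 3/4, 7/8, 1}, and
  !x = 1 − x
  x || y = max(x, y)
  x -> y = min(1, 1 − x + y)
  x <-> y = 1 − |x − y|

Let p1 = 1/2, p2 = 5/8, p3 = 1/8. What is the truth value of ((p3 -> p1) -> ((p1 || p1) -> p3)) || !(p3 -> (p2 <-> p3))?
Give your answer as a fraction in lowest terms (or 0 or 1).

5/8

p3 -> p1 = 1/8 -> 1/2 = 1
p1 || p1 = 1/2 || 1/2 = 1/2
(p1 || p1) -> p3 = 1/2 -> 1/8 = 5/8
(p3 -> p1) -> ((p1 || p1) -> p3) = 1 -> 5/8 = 5/8
p2 <-> p3 = 5/8 <-> 1/8 = 1/2
p3 -> (p2 <-> p3) = 1/8 -> 1/2 = 1
!(p3 -> (p2 <-> p3)) = !1 = 0
((p3 -> p1) -> ((p1 || p1) -> p3)) || !(p3 -> (p2 <-> p3)) = 5/8 || 0 = 5/8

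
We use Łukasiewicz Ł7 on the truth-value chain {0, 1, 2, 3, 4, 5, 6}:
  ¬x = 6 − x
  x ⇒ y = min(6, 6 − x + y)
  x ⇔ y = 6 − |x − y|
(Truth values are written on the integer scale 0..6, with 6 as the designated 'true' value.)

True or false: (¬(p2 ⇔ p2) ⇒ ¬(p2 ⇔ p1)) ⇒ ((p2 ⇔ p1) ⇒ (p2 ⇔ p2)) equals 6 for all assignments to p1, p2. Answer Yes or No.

At p1 = 1, p2 = 2, for instance:
p2 ⇔ p2 = 2 ⇔ 2 = 6
¬(p2 ⇔ p2) = ¬6 = 0
p2 ⇔ p1 = 2 ⇔ 1 = 5
¬(p2 ⇔ p1) = ¬5 = 1
¬(p2 ⇔ p2) ⇒ ¬(p2 ⇔ p1) = 0 ⇒ 1 = 6
(p2 ⇔ p1) ⇒ (p2 ⇔ p2) = 5 ⇒ 6 = 6
(¬(p2 ⇔ p2) ⇒ ¬(p2 ⇔ p1)) ⇒ ((p2 ⇔ p1) ⇒ (p2 ⇔ p2)) = 6 ⇒ 6 = 6
and checking the remaining 48 assignments likewise gives ≥ 6 in every case.

Yes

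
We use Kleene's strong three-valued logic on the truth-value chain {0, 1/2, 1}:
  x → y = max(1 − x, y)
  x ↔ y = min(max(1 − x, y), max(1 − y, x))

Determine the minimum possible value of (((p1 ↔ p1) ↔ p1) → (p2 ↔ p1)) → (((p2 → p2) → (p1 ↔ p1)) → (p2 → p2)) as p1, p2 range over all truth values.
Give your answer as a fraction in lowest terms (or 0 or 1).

Take p1 = 0, p2 = 1/2:
p1 ↔ p1 = 0 ↔ 0 = 1
(p1 ↔ p1) ↔ p1 = 1 ↔ 0 = 0
p2 ↔ p1 = 1/2 ↔ 0 = 1/2
((p1 ↔ p1) ↔ p1) → (p2 ↔ p1) = 0 → 1/2 = 1
p2 → p2 = 1/2 → 1/2 = 1/2
p1 ↔ p1 = 0 ↔ 0 = 1
(p2 → p2) → (p1 ↔ p1) = 1/2 → 1 = 1
p2 → p2 = 1/2 → 1/2 = 1/2
((p2 → p2) → (p1 ↔ p1)) → (p2 → p2) = 1 → 1/2 = 1/2
(((p1 ↔ p1) ↔ p1) → (p2 ↔ p1)) → (((p2 → p2) → (p1 ↔ p1)) → (p2 → p2)) = 1 → 1/2 = 1/2
No assignment yields a value below 1/2, so this is the minimum.

1/2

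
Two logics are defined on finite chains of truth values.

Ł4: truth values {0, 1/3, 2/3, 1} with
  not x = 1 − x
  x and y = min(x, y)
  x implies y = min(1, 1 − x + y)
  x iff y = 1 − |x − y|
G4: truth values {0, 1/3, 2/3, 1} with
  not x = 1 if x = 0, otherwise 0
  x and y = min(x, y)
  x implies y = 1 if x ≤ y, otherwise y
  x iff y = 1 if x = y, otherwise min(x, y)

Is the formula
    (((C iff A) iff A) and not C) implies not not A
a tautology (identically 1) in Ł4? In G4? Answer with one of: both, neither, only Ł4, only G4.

In Ł4: at A = 0, C = 1/3 the value is 2/3 — not a tautology.
In G4: every assignment gives 1 — tautology.

only G4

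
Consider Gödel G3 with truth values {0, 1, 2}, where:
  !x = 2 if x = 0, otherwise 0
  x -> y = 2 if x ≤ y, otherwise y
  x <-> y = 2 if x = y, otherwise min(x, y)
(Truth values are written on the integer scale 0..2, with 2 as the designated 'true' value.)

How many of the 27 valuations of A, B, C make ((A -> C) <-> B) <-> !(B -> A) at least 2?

value 2: 14 assignments (counts)
value 1: 3 assignments
value 0: 10 assignments
So 14 of the 27 assignments meet the threshold.

14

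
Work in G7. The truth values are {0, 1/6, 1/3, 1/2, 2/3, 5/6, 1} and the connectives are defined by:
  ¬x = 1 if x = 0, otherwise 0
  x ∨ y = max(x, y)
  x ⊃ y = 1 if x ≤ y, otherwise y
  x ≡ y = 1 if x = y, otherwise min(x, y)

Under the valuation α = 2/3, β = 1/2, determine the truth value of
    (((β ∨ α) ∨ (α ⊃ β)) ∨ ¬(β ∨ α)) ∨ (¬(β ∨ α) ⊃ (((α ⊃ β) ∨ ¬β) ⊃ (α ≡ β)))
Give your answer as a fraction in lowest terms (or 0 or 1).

1

β ∨ α = 1/2 ∨ 2/3 = 2/3
α ⊃ β = 2/3 ⊃ 1/2 = 1/2
(β ∨ α) ∨ (α ⊃ β) = 2/3 ∨ 1/2 = 2/3
β ∨ α = 1/2 ∨ 2/3 = 2/3
¬(β ∨ α) = ¬2/3 = 0
((β ∨ α) ∨ (α ⊃ β)) ∨ ¬(β ∨ α) = 2/3 ∨ 0 = 2/3
β ∨ α = 1/2 ∨ 2/3 = 2/3
¬(β ∨ α) = ¬2/3 = 0
α ⊃ β = 2/3 ⊃ 1/2 = 1/2
¬β = ¬1/2 = 0
(α ⊃ β) ∨ ¬β = 1/2 ∨ 0 = 1/2
α ≡ β = 2/3 ≡ 1/2 = 1/2
((α ⊃ β) ∨ ¬β) ⊃ (α ≡ β) = 1/2 ⊃ 1/2 = 1
¬(β ∨ α) ⊃ (((α ⊃ β) ∨ ¬β) ⊃ (α ≡ β)) = 0 ⊃ 1 = 1
(((β ∨ α) ∨ (α ⊃ β)) ∨ ¬(β ∨ α)) ∨ (¬(β ∨ α) ⊃ (((α ⊃ β) ∨ ¬β) ⊃ (α ≡ β))) = 2/3 ∨ 1 = 1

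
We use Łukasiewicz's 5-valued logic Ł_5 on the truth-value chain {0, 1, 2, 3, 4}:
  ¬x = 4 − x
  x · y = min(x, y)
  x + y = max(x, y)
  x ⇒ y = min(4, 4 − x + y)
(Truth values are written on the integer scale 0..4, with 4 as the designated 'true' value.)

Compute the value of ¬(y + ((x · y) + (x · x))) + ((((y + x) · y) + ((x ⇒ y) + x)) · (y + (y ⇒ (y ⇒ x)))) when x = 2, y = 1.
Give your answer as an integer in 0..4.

x · y = 2 · 1 = 1
x · x = 2 · 2 = 2
(x · y) + (x · x) = 1 + 2 = 2
y + ((x · y) + (x · x)) = 1 + 2 = 2
¬(y + ((x · y) + (x · x))) = ¬2 = 2
y + x = 1 + 2 = 2
(y + x) · y = 2 · 1 = 1
x ⇒ y = 2 ⇒ 1 = 3
(x ⇒ y) + x = 3 + 2 = 3
((y + x) · y) + ((x ⇒ y) + x) = 1 + 3 = 3
y ⇒ x = 1 ⇒ 2 = 4
y ⇒ (y ⇒ x) = 1 ⇒ 4 = 4
y + (y ⇒ (y ⇒ x)) = 1 + 4 = 4
(((y + x) · y) + ((x ⇒ y) + x)) · (y + (y ⇒ (y ⇒ x))) = 3 · 4 = 3
¬(y + ((x · y) + (x · x))) + ((((y + x) · y) + ((x ⇒ y) + x)) · (y + (y ⇒ (y ⇒ x)))) = 2 + 3 = 3

3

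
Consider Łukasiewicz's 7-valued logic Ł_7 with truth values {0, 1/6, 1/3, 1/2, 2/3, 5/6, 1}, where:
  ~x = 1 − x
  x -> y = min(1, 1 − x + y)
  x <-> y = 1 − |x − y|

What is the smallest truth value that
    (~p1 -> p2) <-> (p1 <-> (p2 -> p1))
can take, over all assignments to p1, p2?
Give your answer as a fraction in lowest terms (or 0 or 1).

1/2

Take p1 = 1/2, p2 = 1/2:
~p1 = ~1/2 = 1/2
~p1 -> p2 = 1/2 -> 1/2 = 1
p2 -> p1 = 1/2 -> 1/2 = 1
p1 <-> (p2 -> p1) = 1/2 <-> 1 = 1/2
(~p1 -> p2) <-> (p1 <-> (p2 -> p1)) = 1 <-> 1/2 = 1/2
No assignment yields a value below 1/2, so this is the minimum.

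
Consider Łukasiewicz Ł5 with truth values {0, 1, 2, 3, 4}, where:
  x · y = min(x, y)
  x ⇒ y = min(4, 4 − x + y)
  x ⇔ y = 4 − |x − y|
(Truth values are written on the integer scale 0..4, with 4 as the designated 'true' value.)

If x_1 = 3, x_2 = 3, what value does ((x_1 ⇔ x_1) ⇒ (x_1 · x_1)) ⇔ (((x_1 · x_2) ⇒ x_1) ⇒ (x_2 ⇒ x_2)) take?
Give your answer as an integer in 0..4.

x_1 ⇔ x_1 = 3 ⇔ 3 = 4
x_1 · x_1 = 3 · 3 = 3
(x_1 ⇔ x_1) ⇒ (x_1 · x_1) = 4 ⇒ 3 = 3
x_1 · x_2 = 3 · 3 = 3
(x_1 · x_2) ⇒ x_1 = 3 ⇒ 3 = 4
x_2 ⇒ x_2 = 3 ⇒ 3 = 4
((x_1 · x_2) ⇒ x_1) ⇒ (x_2 ⇒ x_2) = 4 ⇒ 4 = 4
((x_1 ⇔ x_1) ⇒ (x_1 · x_1)) ⇔ (((x_1 · x_2) ⇒ x_1) ⇒ (x_2 ⇒ x_2)) = 3 ⇔ 4 = 3

3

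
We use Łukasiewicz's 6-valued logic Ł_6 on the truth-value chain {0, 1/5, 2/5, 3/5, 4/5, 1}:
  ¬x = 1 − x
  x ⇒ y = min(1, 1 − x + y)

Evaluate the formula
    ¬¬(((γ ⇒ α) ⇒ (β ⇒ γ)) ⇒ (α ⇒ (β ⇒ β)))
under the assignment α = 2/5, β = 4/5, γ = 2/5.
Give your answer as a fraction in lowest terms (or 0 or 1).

1

γ ⇒ α = 2/5 ⇒ 2/5 = 1
β ⇒ γ = 4/5 ⇒ 2/5 = 3/5
(γ ⇒ α) ⇒ (β ⇒ γ) = 1 ⇒ 3/5 = 3/5
β ⇒ β = 4/5 ⇒ 4/5 = 1
α ⇒ (β ⇒ β) = 2/5 ⇒ 1 = 1
((γ ⇒ α) ⇒ (β ⇒ γ)) ⇒ (α ⇒ (β ⇒ β)) = 3/5 ⇒ 1 = 1
¬(((γ ⇒ α) ⇒ (β ⇒ γ)) ⇒ (α ⇒ (β ⇒ β))) = ¬1 = 0
¬¬(((γ ⇒ α) ⇒ (β ⇒ γ)) ⇒ (α ⇒ (β ⇒ β))) = ¬0 = 1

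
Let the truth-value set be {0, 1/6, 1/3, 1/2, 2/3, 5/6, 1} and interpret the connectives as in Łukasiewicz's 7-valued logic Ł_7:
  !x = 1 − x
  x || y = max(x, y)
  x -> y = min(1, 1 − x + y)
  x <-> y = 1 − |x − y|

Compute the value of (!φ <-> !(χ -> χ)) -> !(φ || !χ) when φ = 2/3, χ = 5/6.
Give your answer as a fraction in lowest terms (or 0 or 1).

2/3

!φ = !2/3 = 1/3
χ -> χ = 5/6 -> 5/6 = 1
!(χ -> χ) = !1 = 0
!φ <-> !(χ -> χ) = 1/3 <-> 0 = 2/3
!χ = !5/6 = 1/6
φ || !χ = 2/3 || 1/6 = 2/3
!(φ || !χ) = !2/3 = 1/3
(!φ <-> !(χ -> χ)) -> !(φ || !χ) = 2/3 -> 1/3 = 2/3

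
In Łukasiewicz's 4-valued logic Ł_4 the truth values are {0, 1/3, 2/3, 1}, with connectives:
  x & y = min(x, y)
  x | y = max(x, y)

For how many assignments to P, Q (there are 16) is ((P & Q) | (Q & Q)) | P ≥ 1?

7

P = 0, Q = 0 ↦ 0  <
P = 0, Q = 1/3 ↦ 1/3  <
P = 0, Q = 2/3 ↦ 2/3  <
P = 0, Q = 1 ↦ 1  ≥
P = 1/3, Q = 0 ↦ 1/3  <
P = 1/3, Q = 1/3 ↦ 1/3  <
P = 1/3, Q = 2/3 ↦ 2/3  <
P = 1/3, Q = 1 ↦ 1  ≥
P = 2/3, Q = 0 ↦ 2/3  <
P = 2/3, Q = 1/3 ↦ 2/3  <
P = 2/3, Q = 2/3 ↦ 2/3  <
P = 2/3, Q = 1 ↦ 1  ≥
P = 1, Q = 0 ↦ 1  ≥
P = 1, Q = 1/3 ↦ 1  ≥
P = 1, Q = 2/3 ↦ 1  ≥
P = 1, Q = 1 ↦ 1  ≥
So 7 of the 16 assignments meet the threshold.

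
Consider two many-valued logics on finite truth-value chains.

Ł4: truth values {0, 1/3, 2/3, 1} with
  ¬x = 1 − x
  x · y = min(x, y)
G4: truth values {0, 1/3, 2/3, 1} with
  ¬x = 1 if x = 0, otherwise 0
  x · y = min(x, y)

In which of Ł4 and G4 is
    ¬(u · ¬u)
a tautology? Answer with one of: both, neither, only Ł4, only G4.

In Ł4: at u = 1/3 the value is 2/3 — not a tautology.
In G4: every assignment gives 1 — tautology.

only G4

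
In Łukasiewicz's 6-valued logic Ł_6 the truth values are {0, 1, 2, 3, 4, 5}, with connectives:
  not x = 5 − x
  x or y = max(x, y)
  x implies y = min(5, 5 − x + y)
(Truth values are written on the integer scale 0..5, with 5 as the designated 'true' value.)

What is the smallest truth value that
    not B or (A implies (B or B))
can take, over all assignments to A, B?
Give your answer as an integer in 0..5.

3

Take A = 4, B = 2:
not B = not 2 = 3
B or B = 2 or 2 = 2
A implies (B or B) = 4 implies 2 = 3
not B or (A implies (B or B)) = 3 or 3 = 3
No assignment yields a value below 3, so this is the minimum.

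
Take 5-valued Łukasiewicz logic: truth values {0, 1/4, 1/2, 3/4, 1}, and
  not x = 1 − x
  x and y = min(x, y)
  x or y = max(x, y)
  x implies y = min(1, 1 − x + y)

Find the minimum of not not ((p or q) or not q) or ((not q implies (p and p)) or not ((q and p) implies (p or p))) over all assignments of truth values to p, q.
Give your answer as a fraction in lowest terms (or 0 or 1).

Take p = 0, q = 1/2:
p or q = 0 or 1/2 = 1/2
not q = not 1/2 = 1/2
(p or q) or not q = 1/2 or 1/2 = 1/2
not ((p or q) or not q) = not 1/2 = 1/2
not not ((p or q) or not q) = not 1/2 = 1/2
not q = not 1/2 = 1/2
p and p = 0 and 0 = 0
not q implies (p and p) = 1/2 implies 0 = 1/2
q and p = 1/2 and 0 = 0
p or p = 0 or 0 = 0
(q and p) implies (p or p) = 0 implies 0 = 1
not ((q and p) implies (p or p)) = not 1 = 0
(not q implies (p and p)) or not ((q and p) implies (p or p)) = 1/2 or 0 = 1/2
not not ((p or q) or not q) or ((not q implies (p and p)) or not ((q and p) implies (p or p))) = 1/2 or 1/2 = 1/2
No assignment yields a value below 1/2, so this is the minimum.

1/2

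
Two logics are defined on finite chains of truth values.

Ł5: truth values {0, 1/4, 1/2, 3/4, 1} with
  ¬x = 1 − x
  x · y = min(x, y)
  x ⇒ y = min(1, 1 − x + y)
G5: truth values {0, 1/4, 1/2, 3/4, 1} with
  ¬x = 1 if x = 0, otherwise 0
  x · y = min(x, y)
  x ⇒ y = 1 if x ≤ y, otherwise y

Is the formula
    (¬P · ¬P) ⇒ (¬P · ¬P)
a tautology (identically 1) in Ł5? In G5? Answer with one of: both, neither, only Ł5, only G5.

In Ł5: every assignment gives 1 — tautology.
In G5: every assignment gives 1 — tautology.

both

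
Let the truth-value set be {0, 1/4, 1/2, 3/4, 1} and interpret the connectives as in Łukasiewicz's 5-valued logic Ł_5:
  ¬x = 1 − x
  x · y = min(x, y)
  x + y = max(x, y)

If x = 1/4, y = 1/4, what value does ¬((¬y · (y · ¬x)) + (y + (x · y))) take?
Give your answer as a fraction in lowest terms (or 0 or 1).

¬y = ¬1/4 = 3/4
¬x = ¬1/4 = 3/4
y · ¬x = 1/4 · 3/4 = 1/4
¬y · (y · ¬x) = 3/4 · 1/4 = 1/4
x · y = 1/4 · 1/4 = 1/4
y + (x · y) = 1/4 + 1/4 = 1/4
(¬y · (y · ¬x)) + (y + (x · y)) = 1/4 + 1/4 = 1/4
¬((¬y · (y · ¬x)) + (y + (x · y))) = ¬1/4 = 3/4

3/4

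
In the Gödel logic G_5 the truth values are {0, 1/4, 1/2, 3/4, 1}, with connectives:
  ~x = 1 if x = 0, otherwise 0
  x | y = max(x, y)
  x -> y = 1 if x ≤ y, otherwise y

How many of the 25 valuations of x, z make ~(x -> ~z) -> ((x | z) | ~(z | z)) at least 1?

16

value 1: 16 assignments (counts)
value 3/4: 5 assignments
value 1/2: 3 assignments
value 1/4: 1 assignment
So 16 of the 25 assignments meet the threshold.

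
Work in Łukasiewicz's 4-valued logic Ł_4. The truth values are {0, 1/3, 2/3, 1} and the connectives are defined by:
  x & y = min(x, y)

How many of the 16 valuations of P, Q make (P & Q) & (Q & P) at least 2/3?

P = 0, Q = 0 ↦ 0  <
P = 0, Q = 1/3 ↦ 0  <
P = 0, Q = 2/3 ↦ 0  <
P = 0, Q = 1 ↦ 0  <
P = 1/3, Q = 0 ↦ 0  <
P = 1/3, Q = 1/3 ↦ 1/3  <
P = 1/3, Q = 2/3 ↦ 1/3  <
P = 1/3, Q = 1 ↦ 1/3  <
P = 2/3, Q = 0 ↦ 0  <
P = 2/3, Q = 1/3 ↦ 1/3  <
P = 2/3, Q = 2/3 ↦ 2/3  ≥
P = 2/3, Q = 1 ↦ 2/3  ≥
P = 1, Q = 0 ↦ 0  <
P = 1, Q = 1/3 ↦ 1/3  <
P = 1, Q = 2/3 ↦ 2/3  ≥
P = 1, Q = 1 ↦ 1  ≥
So 4 of the 16 assignments meet the threshold.

4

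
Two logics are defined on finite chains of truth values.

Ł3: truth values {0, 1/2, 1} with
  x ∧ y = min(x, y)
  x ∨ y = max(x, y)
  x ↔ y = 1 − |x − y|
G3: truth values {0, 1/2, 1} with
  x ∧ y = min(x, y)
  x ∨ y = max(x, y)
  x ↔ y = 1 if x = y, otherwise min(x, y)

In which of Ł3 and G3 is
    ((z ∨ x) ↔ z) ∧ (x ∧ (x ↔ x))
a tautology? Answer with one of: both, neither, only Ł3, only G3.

neither

In Ł3: at x = 0, z = 0 the value is 0 — not a tautology.
In G3: at x = 0, z = 0 the value is 0 — not a tautology.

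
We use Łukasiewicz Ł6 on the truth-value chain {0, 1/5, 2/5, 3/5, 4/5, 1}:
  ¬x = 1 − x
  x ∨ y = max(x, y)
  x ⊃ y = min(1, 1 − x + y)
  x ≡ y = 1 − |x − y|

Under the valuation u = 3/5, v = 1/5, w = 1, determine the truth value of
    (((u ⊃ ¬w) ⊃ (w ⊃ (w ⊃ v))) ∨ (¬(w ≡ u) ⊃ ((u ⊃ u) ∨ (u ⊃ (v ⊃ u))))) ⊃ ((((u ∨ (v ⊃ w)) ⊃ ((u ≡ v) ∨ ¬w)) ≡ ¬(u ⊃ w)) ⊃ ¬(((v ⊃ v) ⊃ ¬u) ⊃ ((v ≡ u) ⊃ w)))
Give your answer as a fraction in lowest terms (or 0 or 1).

3/5

¬w = ¬1 = 0
u ⊃ ¬w = 3/5 ⊃ 0 = 2/5
w ⊃ v = 1 ⊃ 1/5 = 1/5
w ⊃ (w ⊃ v) = 1 ⊃ 1/5 = 1/5
(u ⊃ ¬w) ⊃ (w ⊃ (w ⊃ v)) = 2/5 ⊃ 1/5 = 4/5
w ≡ u = 1 ≡ 3/5 = 3/5
¬(w ≡ u) = ¬3/5 = 2/5
u ⊃ u = 3/5 ⊃ 3/5 = 1
v ⊃ u = 1/5 ⊃ 3/5 = 1
u ⊃ (v ⊃ u) = 3/5 ⊃ 1 = 1
(u ⊃ u) ∨ (u ⊃ (v ⊃ u)) = 1 ∨ 1 = 1
¬(w ≡ u) ⊃ ((u ⊃ u) ∨ (u ⊃ (v ⊃ u))) = 2/5 ⊃ 1 = 1
((u ⊃ ¬w) ⊃ (w ⊃ (w ⊃ v))) ∨ (¬(w ≡ u) ⊃ ((u ⊃ u) ∨ (u ⊃ (v ⊃ u)))) = 4/5 ∨ 1 = 1
v ⊃ w = 1/5 ⊃ 1 = 1
u ∨ (v ⊃ w) = 3/5 ∨ 1 = 1
u ≡ v = 3/5 ≡ 1/5 = 3/5
¬w = ¬1 = 0
(u ≡ v) ∨ ¬w = 3/5 ∨ 0 = 3/5
(u ∨ (v ⊃ w)) ⊃ ((u ≡ v) ∨ ¬w) = 1 ⊃ 3/5 = 3/5
u ⊃ w = 3/5 ⊃ 1 = 1
¬(u ⊃ w) = ¬1 = 0
((u ∨ (v ⊃ w)) ⊃ ((u ≡ v) ∨ ¬w)) ≡ ¬(u ⊃ w) = 3/5 ≡ 0 = 2/5
v ⊃ v = 1/5 ⊃ 1/5 = 1
¬u = ¬3/5 = 2/5
(v ⊃ v) ⊃ ¬u = 1 ⊃ 2/5 = 2/5
v ≡ u = 1/5 ≡ 3/5 = 3/5
(v ≡ u) ⊃ w = 3/5 ⊃ 1 = 1
((v ⊃ v) ⊃ ¬u) ⊃ ((v ≡ u) ⊃ w) = 2/5 ⊃ 1 = 1
¬(((v ⊃ v) ⊃ ¬u) ⊃ ((v ≡ u) ⊃ w)) = ¬1 = 0
(((u ∨ (v ⊃ w)) ⊃ ((u ≡ v) ∨ ¬w)) ≡ ¬(u ⊃ w)) ⊃ ¬(((v ⊃ v) ⊃ ¬u) ⊃ ((v ≡ u) ⊃ w)) = 2/5 ⊃ 0 = 3/5
(((u ⊃ ¬w) ⊃ (w ⊃ (w ⊃ v))) ∨ (¬(w ≡ u) ⊃ ((u ⊃ u) ∨ (u ⊃ (v ⊃ u))))) ⊃ ((((u ∨ (v ⊃ w)) ⊃ ((u ≡ v) ∨ ¬w)) ≡ ¬(u ⊃ w)) ⊃ ¬(((v ⊃ v) ⊃ ¬u) ⊃ ((v ≡ u) ⊃ w))) = 1 ⊃ 3/5 = 3/5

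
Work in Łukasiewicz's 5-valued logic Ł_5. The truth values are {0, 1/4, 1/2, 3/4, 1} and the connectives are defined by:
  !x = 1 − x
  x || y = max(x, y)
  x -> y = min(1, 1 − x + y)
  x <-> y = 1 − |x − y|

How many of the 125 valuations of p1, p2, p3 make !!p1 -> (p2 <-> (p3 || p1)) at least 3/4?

103

value 1: 90 assignments (counts)
value 3/4: 13 assignments (counts)
value 1/2: 11 assignments
value 1/4: 6 assignments
value 0: 5 assignments
So 103 of the 125 assignments meet the threshold.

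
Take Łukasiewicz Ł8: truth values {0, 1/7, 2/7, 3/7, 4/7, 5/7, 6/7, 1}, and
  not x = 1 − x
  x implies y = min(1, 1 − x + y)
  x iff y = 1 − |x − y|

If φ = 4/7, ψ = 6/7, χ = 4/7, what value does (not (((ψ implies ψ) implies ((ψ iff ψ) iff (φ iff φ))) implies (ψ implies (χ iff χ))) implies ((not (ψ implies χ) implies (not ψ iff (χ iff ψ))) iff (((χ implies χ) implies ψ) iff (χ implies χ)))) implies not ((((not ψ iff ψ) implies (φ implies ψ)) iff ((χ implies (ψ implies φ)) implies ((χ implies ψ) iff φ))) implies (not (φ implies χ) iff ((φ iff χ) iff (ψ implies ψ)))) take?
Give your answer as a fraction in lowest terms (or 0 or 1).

ψ implies ψ = 6/7 implies 6/7 = 1
ψ iff ψ = 6/7 iff 6/7 = 1
φ iff φ = 4/7 iff 4/7 = 1
(ψ iff ψ) iff (φ iff φ) = 1 iff 1 = 1
(ψ implies ψ) implies ((ψ iff ψ) iff (φ iff φ)) = 1 implies 1 = 1
χ iff χ = 4/7 iff 4/7 = 1
ψ implies (χ iff χ) = 6/7 implies 1 = 1
((ψ implies ψ) implies ((ψ iff ψ) iff (φ iff φ))) implies (ψ implies (χ iff χ)) = 1 implies 1 = 1
not (((ψ implies ψ) implies ((ψ iff ψ) iff (φ iff φ))) implies (ψ implies (χ iff χ))) = not 1 = 0
ψ implies χ = 6/7 implies 4/7 = 5/7
not (ψ implies χ) = not 5/7 = 2/7
not ψ = not 6/7 = 1/7
χ iff ψ = 4/7 iff 6/7 = 5/7
not ψ iff (χ iff ψ) = 1/7 iff 5/7 = 3/7
not (ψ implies χ) implies (not ψ iff (χ iff ψ)) = 2/7 implies 3/7 = 1
χ implies χ = 4/7 implies 4/7 = 1
(χ implies χ) implies ψ = 1 implies 6/7 = 6/7
χ implies χ = 4/7 implies 4/7 = 1
((χ implies χ) implies ψ) iff (χ implies χ) = 6/7 iff 1 = 6/7
(not (ψ implies χ) implies (not ψ iff (χ iff ψ))) iff (((χ implies χ) implies ψ) iff (χ implies χ)) = 1 iff 6/7 = 6/7
not (((ψ implies ψ) implies ((ψ iff ψ) iff (φ iff φ))) implies (ψ implies (χ iff χ))) implies ((not (ψ implies χ) implies (not ψ iff (χ iff ψ))) iff (((χ implies χ) implies ψ) iff (χ implies χ))) = 0 implies 6/7 = 1
not ψ = not 6/7 = 1/7
not ψ iff ψ = 1/7 iff 6/7 = 2/7
φ implies ψ = 4/7 implies 6/7 = 1
(not ψ iff ψ) implies (φ implies ψ) = 2/7 implies 1 = 1
ψ implies φ = 6/7 implies 4/7 = 5/7
χ implies (ψ implies φ) = 4/7 implies 5/7 = 1
χ implies ψ = 4/7 implies 6/7 = 1
(χ implies ψ) iff φ = 1 iff 4/7 = 4/7
(χ implies (ψ implies φ)) implies ((χ implies ψ) iff φ) = 1 implies 4/7 = 4/7
((not ψ iff ψ) implies (φ implies ψ)) iff ((χ implies (ψ implies φ)) implies ((χ implies ψ) iff φ)) = 1 iff 4/7 = 4/7
φ implies χ = 4/7 implies 4/7 = 1
not (φ implies χ) = not 1 = 0
φ iff χ = 4/7 iff 4/7 = 1
ψ implies ψ = 6/7 implies 6/7 = 1
(φ iff χ) iff (ψ implies ψ) = 1 iff 1 = 1
not (φ implies χ) iff ((φ iff χ) iff (ψ implies ψ)) = 0 iff 1 = 0
(((not ψ iff ψ) implies (φ implies ψ)) iff ((χ implies (ψ implies φ)) implies ((χ implies ψ) iff φ))) implies (not (φ implies χ) iff ((φ iff χ) iff (ψ implies ψ))) = 4/7 implies 0 = 3/7
not ((((not ψ iff ψ) implies (φ implies ψ)) iff ((χ implies (ψ implies φ)) implies ((χ implies ψ) iff φ))) implies (not (φ implies χ) iff ((φ iff χ) iff (ψ implies ψ)))) = not 3/7 = 4/7
(not (((ψ implies ψ) implies ((ψ iff ψ) iff (φ iff φ))) implies (ψ implies (χ iff χ))) implies ((not (ψ implies χ) implies (not ψ iff (χ iff ψ))) iff (((χ implies χ) implies ψ) iff (χ implies χ)))) implies not ((((not ψ iff ψ) implies (φ implies ψ)) iff ((χ implies (ψ implies φ)) implies ((χ implies ψ) iff φ))) implies (not (φ implies χ) iff ((φ iff χ) iff (ψ implies ψ)))) = 1 implies 4/7 = 4/7

4/7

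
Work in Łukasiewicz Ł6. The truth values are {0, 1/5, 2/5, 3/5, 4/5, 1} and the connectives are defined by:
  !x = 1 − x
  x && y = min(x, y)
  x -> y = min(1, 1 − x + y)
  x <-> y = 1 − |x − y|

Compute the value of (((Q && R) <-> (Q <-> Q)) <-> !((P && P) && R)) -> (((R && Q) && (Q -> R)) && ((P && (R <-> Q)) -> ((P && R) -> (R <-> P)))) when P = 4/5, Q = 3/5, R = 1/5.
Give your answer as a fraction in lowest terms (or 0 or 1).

Q && R = 3/5 && 1/5 = 1/5
Q <-> Q = 3/5 <-> 3/5 = 1
(Q && R) <-> (Q <-> Q) = 1/5 <-> 1 = 1/5
P && P = 4/5 && 4/5 = 4/5
(P && P) && R = 4/5 && 1/5 = 1/5
!((P && P) && R) = !1/5 = 4/5
((Q && R) <-> (Q <-> Q)) <-> !((P && P) && R) = 1/5 <-> 4/5 = 2/5
R && Q = 1/5 && 3/5 = 1/5
Q -> R = 3/5 -> 1/5 = 3/5
(R && Q) && (Q -> R) = 1/5 && 3/5 = 1/5
R <-> Q = 1/5 <-> 3/5 = 3/5
P && (R <-> Q) = 4/5 && 3/5 = 3/5
P && R = 4/5 && 1/5 = 1/5
R <-> P = 1/5 <-> 4/5 = 2/5
(P && R) -> (R <-> P) = 1/5 -> 2/5 = 1
(P && (R <-> Q)) -> ((P && R) -> (R <-> P)) = 3/5 -> 1 = 1
((R && Q) && (Q -> R)) && ((P && (R <-> Q)) -> ((P && R) -> (R <-> P))) = 1/5 && 1 = 1/5
(((Q && R) <-> (Q <-> Q)) <-> !((P && P) && R)) -> (((R && Q) && (Q -> R)) && ((P && (R <-> Q)) -> ((P && R) -> (R <-> P)))) = 2/5 -> 1/5 = 4/5

4/5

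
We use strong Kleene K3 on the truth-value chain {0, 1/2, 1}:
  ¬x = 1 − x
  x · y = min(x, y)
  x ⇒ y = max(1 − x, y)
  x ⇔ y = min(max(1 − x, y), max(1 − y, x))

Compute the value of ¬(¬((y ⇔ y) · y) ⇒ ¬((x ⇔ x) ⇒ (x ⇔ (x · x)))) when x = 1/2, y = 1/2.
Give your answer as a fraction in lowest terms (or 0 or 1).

y ⇔ y = 1/2 ⇔ 1/2 = 1/2
(y ⇔ y) · y = 1/2 · 1/2 = 1/2
¬((y ⇔ y) · y) = ¬1/2 = 1/2
x ⇔ x = 1/2 ⇔ 1/2 = 1/2
x · x = 1/2 · 1/2 = 1/2
x ⇔ (x · x) = 1/2 ⇔ 1/2 = 1/2
(x ⇔ x) ⇒ (x ⇔ (x · x)) = 1/2 ⇒ 1/2 = 1/2
¬((x ⇔ x) ⇒ (x ⇔ (x · x))) = ¬1/2 = 1/2
¬((y ⇔ y) · y) ⇒ ¬((x ⇔ x) ⇒ (x ⇔ (x · x))) = 1/2 ⇒ 1/2 = 1/2
¬(¬((y ⇔ y) · y) ⇒ ¬((x ⇔ x) ⇒ (x ⇔ (x · x)))) = ¬1/2 = 1/2

1/2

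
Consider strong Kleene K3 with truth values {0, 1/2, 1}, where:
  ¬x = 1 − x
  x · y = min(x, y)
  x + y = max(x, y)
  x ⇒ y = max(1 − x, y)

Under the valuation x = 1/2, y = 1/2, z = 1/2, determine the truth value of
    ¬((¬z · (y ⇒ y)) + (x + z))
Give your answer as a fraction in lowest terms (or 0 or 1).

¬z = ¬1/2 = 1/2
y ⇒ y = 1/2 ⇒ 1/2 = 1/2
¬z · (y ⇒ y) = 1/2 · 1/2 = 1/2
x + z = 1/2 + 1/2 = 1/2
(¬z · (y ⇒ y)) + (x + z) = 1/2 + 1/2 = 1/2
¬((¬z · (y ⇒ y)) + (x + z)) = ¬1/2 = 1/2

1/2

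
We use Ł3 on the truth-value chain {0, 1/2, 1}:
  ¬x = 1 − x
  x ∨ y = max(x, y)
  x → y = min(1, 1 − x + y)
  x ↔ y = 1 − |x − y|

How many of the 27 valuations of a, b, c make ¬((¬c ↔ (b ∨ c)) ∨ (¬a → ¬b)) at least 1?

value 1: 1 assignment (counts)
value 1/2: 5 assignments
value 0: 21 assignments
So 1 of the 27 assignments meets the threshold.

1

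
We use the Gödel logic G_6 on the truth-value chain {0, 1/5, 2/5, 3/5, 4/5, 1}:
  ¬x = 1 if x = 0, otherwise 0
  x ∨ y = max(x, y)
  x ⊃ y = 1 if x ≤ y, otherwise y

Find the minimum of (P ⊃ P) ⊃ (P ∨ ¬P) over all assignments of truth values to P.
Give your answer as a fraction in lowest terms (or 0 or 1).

Take P = 1/5:
P ⊃ P = 1/5 ⊃ 1/5 = 1
¬P = ¬1/5 = 0
P ∨ ¬P = 1/5 ∨ 0 = 1/5
(P ⊃ P) ⊃ (P ∨ ¬P) = 1 ⊃ 1/5 = 1/5
No assignment yields a value below 1/5, so this is the minimum.

1/5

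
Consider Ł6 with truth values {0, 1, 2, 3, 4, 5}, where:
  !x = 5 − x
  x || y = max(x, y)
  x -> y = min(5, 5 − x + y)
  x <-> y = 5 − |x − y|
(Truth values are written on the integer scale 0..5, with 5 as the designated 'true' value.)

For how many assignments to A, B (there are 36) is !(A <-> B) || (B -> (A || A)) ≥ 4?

29

value 5: 22 assignments (counts)
value 4: 7 assignments (counts)
value 3: 7 assignments
So 29 of the 36 assignments meet the threshold.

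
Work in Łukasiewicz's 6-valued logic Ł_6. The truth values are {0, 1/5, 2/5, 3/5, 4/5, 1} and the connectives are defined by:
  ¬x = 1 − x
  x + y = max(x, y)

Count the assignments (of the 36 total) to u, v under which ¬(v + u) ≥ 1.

value 1: 1 assignment (counts)
value 4/5: 3 assignments
value 3/5: 5 assignments
value 2/5: 7 assignments
value 1/5: 9 assignments
value 0: 11 assignments
So 1 of the 36 assignments meets the threshold.

1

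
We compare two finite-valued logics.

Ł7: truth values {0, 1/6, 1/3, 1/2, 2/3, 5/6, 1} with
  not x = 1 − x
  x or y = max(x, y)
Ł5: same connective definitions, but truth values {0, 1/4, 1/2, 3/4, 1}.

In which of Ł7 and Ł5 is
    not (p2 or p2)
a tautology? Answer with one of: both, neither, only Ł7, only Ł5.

In Ł7: at p2 = 1/6 the value is 5/6 — not a tautology.
In Ł5: at p2 = 1/4 the value is 3/4 — not a tautology.

neither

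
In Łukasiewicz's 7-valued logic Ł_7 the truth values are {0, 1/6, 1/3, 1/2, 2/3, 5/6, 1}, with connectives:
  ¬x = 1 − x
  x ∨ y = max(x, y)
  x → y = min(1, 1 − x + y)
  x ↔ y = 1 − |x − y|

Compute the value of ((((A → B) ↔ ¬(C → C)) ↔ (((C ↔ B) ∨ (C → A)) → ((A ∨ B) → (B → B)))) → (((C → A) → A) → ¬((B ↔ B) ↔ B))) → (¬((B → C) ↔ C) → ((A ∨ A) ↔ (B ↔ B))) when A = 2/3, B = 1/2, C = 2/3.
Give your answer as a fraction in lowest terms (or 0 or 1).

1

A → B = 2/3 → 1/2 = 5/6
C → C = 2/3 → 2/3 = 1
¬(C → C) = ¬1 = 0
(A → B) ↔ ¬(C → C) = 5/6 ↔ 0 = 1/6
C ↔ B = 2/3 ↔ 1/2 = 5/6
C → A = 2/3 → 2/3 = 1
(C ↔ B) ∨ (C → A) = 5/6 ∨ 1 = 1
A ∨ B = 2/3 ∨ 1/2 = 2/3
B → B = 1/2 → 1/2 = 1
(A ∨ B) → (B → B) = 2/3 → 1 = 1
((C ↔ B) ∨ (C → A)) → ((A ∨ B) → (B → B)) = 1 → 1 = 1
((A → B) ↔ ¬(C → C)) ↔ (((C ↔ B) ∨ (C → A)) → ((A ∨ B) → (B → B))) = 1/6 ↔ 1 = 1/6
C → A = 2/3 → 2/3 = 1
(C → A) → A = 1 → 2/3 = 2/3
B ↔ B = 1/2 ↔ 1/2 = 1
(B ↔ B) ↔ B = 1 ↔ 1/2 = 1/2
¬((B ↔ B) ↔ B) = ¬1/2 = 1/2
((C → A) → A) → ¬((B ↔ B) ↔ B) = 2/3 → 1/2 = 5/6
(((A → B) ↔ ¬(C → C)) ↔ (((C ↔ B) ∨ (C → A)) → ((A ∨ B) → (B → B)))) → (((C → A) → A) → ¬((B ↔ B) ↔ B)) = 1/6 → 5/6 = 1
B → C = 1/2 → 2/3 = 1
(B → C) ↔ C = 1 ↔ 2/3 = 2/3
¬((B → C) ↔ C) = ¬2/3 = 1/3
A ∨ A = 2/3 ∨ 2/3 = 2/3
B ↔ B = 1/2 ↔ 1/2 = 1
(A ∨ A) ↔ (B ↔ B) = 2/3 ↔ 1 = 2/3
¬((B → C) ↔ C) → ((A ∨ A) ↔ (B ↔ B)) = 1/3 → 2/3 = 1
((((A → B) ↔ ¬(C → C)) ↔ (((C ↔ B) ∨ (C → A)) → ((A ∨ B) → (B → B)))) → (((C → A) → A) → ¬((B ↔ B) ↔ B))) → (¬((B → C) ↔ C) → ((A ∨ A) ↔ (B ↔ B))) = 1 → 1 = 1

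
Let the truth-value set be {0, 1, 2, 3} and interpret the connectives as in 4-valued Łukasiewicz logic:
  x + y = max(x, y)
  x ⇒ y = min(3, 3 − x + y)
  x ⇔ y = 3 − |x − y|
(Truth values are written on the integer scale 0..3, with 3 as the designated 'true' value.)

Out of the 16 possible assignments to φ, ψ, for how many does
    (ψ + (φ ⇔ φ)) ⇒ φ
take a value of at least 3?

4

φ = 0, ψ = 0 ↦ 0  <
φ = 0, ψ = 1 ↦ 0  <
φ = 0, ψ = 2 ↦ 0  <
φ = 0, ψ = 3 ↦ 0  <
φ = 1, ψ = 0 ↦ 1  <
φ = 1, ψ = 1 ↦ 1  <
φ = 1, ψ = 2 ↦ 1  <
φ = 1, ψ = 3 ↦ 1  <
φ = 2, ψ = 0 ↦ 2  <
φ = 2, ψ = 1 ↦ 2  <
φ = 2, ψ = 2 ↦ 2  <
φ = 2, ψ = 3 ↦ 2  <
φ = 3, ψ = 0 ↦ 3  ≥
φ = 3, ψ = 1 ↦ 3  ≥
φ = 3, ψ = 2 ↦ 3  ≥
φ = 3, ψ = 3 ↦ 3  ≥
So 4 of the 16 assignments meet the threshold.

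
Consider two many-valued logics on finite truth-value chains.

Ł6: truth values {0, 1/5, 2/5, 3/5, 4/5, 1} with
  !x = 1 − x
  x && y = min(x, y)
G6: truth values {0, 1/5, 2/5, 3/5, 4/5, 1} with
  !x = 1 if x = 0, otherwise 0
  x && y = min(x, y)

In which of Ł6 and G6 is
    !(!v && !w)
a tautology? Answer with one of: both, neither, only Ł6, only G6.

In Ł6: at v = 0, w = 0 the value is 0 — not a tautology.
In G6: at v = 0, w = 0 the value is 0 — not a tautology.

neither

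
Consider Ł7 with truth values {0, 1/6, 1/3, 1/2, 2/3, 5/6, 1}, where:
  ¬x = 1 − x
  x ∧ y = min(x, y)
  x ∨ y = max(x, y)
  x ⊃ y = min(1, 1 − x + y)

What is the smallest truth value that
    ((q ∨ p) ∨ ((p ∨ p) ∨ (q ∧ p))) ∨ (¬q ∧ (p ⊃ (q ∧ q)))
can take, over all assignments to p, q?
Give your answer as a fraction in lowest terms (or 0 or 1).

Take p = 0, q = 1/2:
q ∨ p = 1/2 ∨ 0 = 1/2
p ∨ p = 0 ∨ 0 = 0
q ∧ p = 1/2 ∧ 0 = 0
(p ∨ p) ∨ (q ∧ p) = 0 ∨ 0 = 0
(q ∨ p) ∨ ((p ∨ p) ∨ (q ∧ p)) = 1/2 ∨ 0 = 1/2
¬q = ¬1/2 = 1/2
q ∧ q = 1/2 ∧ 1/2 = 1/2
p ⊃ (q ∧ q) = 0 ⊃ 1/2 = 1
¬q ∧ (p ⊃ (q ∧ q)) = 1/2 ∧ 1 = 1/2
((q ∨ p) ∨ ((p ∨ p) ∨ (q ∧ p))) ∨ (¬q ∧ (p ⊃ (q ∧ q))) = 1/2 ∨ 1/2 = 1/2
No assignment yields a value below 1/2, so this is the minimum.

1/2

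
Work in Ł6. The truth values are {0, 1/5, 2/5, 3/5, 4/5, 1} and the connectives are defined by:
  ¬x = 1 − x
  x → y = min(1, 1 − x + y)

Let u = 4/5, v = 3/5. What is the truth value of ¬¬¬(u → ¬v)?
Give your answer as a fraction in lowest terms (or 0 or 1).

¬v = ¬3/5 = 2/5
u → ¬v = 4/5 → 2/5 = 3/5
¬(u → ¬v) = ¬3/5 = 2/5
¬¬(u → ¬v) = ¬2/5 = 3/5
¬¬¬(u → ¬v) = ¬3/5 = 2/5

2/5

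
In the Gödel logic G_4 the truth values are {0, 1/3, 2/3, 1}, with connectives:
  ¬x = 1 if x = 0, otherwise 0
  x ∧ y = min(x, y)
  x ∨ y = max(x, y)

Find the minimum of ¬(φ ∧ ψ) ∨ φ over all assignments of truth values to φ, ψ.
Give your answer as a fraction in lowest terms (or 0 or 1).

1/3

Take φ = 1/3, ψ = 1/3:
φ ∧ ψ = 1/3 ∧ 1/3 = 1/3
¬(φ ∧ ψ) = ¬1/3 = 0
¬(φ ∧ ψ) ∨ φ = 0 ∨ 1/3 = 1/3
No assignment yields a value below 1/3, so this is the minimum.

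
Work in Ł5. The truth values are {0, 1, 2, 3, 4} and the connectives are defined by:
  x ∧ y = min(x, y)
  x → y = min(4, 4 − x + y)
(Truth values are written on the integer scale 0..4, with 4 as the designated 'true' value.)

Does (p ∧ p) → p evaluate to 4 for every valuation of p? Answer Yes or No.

p = 0 ↦ 4
p = 1 ↦ 4
p = 2 ↦ 4
p = 3 ↦ 4
p = 4 ↦ 4
Every assignment gives a value ≥ 4.

Yes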